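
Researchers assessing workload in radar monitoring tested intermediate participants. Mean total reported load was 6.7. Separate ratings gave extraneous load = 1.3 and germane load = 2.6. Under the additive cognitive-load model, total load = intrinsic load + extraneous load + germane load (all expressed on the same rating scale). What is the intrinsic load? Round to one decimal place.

intrinsic load = total − extraneous − germane
             = 6.7 − 1.3 − 2.6 = 2.8.

2.8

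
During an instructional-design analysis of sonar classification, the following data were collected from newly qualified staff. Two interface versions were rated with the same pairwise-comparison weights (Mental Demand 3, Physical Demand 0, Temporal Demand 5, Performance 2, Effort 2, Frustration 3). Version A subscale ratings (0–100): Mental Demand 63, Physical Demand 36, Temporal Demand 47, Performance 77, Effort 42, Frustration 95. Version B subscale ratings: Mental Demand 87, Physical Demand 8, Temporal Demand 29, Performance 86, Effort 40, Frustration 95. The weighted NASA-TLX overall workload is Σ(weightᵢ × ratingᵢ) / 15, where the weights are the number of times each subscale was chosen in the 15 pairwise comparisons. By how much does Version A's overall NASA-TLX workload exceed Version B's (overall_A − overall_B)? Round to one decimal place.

0.3

Version A weighted sum = 3·63 + 0·36 + 5·47 + 2·77 + 2·42 + 3·95 = 189 + 0 + 235 + 154 + 84 + 285 = 947; overall_A = 947/15 = 63.1333.
Version B weighted sum = 3·87 + 0·8 + 5·29 + 2·86 + 2·40 + 3·95 = 261 + 0 + 145 + 172 + 80 + 285 = 943; overall_B = 943/15 = 62.8667.
Difference = 63.1333 − 62.8667 = 0.2666 ≈ 0.3.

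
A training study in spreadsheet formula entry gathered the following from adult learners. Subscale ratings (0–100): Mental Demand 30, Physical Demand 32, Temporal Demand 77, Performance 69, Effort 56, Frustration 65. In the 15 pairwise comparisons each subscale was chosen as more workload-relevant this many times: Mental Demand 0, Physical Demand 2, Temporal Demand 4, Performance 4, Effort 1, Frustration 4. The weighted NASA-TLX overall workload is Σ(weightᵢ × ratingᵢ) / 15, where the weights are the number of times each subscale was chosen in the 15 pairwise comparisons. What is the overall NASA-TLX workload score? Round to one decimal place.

The tallies are the weights (they sum to 15).
Weighted sum = 0·30 + 2·32 + 4·77 + 4·69 + 1·56 + 4·65
            = 0 + 64 + 308 + 276 + 56 + 260 = 964.
Overall workload = 964 / 15 = 64.2667 ≈ 64.3.

64.3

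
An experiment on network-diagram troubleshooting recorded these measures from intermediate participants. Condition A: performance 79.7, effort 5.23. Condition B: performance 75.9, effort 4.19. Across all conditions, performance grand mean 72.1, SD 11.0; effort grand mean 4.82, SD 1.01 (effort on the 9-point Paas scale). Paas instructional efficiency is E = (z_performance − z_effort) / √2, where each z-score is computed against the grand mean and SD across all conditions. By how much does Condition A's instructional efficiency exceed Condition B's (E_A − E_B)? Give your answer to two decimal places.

Condition A: z_P = (79.7 − 72.1)/11.0 = 0.6909; z_E = (5.23 − 4.82)/1.01 = 0.4059; E_A = (0.6909 − 0.4059)/√2 = 0.2015.
Condition B: z_P = (75.9 − 72.1)/11.0 = 0.3455; z_E = (4.19 − 4.82)/1.01 = -0.6238; E_B = (0.3455 − (-0.6238))/√2 = 0.6854.
E_A − E_B = 0.2015 − 0.6854 = -0.4839 ≈ -0.48.

-0.48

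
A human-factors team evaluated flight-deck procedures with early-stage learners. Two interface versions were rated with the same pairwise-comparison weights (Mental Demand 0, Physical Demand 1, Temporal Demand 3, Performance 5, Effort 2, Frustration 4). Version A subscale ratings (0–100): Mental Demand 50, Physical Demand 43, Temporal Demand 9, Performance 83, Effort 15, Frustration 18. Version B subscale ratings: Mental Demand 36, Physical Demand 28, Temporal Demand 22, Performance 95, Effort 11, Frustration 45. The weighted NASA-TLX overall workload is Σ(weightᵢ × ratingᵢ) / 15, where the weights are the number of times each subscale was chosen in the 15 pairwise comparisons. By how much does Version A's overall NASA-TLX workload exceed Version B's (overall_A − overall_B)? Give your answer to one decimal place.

Version A weighted sum = 0·50 + 1·43 + 3·9 + 5·83 + 2·15 + 4·18 = 0 + 43 + 27 + 415 + 30 + 72 = 587; overall_A = 587/15 = 39.1333.
Version B weighted sum = 0·36 + 1·28 + 3·22 + 5·95 + 2·11 + 4·45 = 0 + 28 + 66 + 475 + 22 + 180 = 771; overall_B = 771/15 = 51.4000.
Difference = 39.1333 − 51.4000 = -12.2667 ≈ -12.3.

-12.3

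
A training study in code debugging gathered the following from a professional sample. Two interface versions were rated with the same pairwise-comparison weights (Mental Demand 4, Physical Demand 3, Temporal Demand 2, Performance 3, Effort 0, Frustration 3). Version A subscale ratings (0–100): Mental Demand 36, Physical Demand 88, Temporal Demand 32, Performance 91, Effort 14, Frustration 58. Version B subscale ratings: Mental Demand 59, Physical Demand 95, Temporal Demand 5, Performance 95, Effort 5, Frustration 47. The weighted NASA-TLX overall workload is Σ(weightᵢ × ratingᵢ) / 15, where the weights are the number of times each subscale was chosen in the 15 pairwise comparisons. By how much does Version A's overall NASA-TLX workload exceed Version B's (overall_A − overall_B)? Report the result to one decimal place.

Version A weighted sum = 4·36 + 3·88 + 2·32 + 3·91 + 0·14 + 3·58 = 144 + 264 + 64 + 273 + 0 + 174 = 919; overall_A = 919/15 = 61.2667.
Version B weighted sum = 4·59 + 3·95 + 2·5 + 3·95 + 0·5 + 3·47 = 236 + 285 + 10 + 285 + 0 + 141 = 957; overall_B = 957/15 = 63.8000.
Difference = 61.2667 − 63.8000 = -2.5333 ≈ -2.5.

-2.5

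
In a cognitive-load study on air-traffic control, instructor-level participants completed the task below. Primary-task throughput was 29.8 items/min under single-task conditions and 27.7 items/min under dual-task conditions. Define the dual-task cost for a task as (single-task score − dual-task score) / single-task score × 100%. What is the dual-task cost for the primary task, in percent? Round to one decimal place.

Cost = (29.8 − 27.7) / 29.8 × 100%
     = 2.1000 / 29.8 × 100% = 7.0470%.
≈ 7.0%.

7.0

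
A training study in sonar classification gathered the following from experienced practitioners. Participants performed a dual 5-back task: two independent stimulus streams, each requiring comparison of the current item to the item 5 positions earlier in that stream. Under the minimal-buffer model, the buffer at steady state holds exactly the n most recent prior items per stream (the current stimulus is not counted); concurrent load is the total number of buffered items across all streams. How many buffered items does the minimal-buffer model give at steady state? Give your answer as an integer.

Each stream's buffer holds its 5 most recent prior items.
Two independent streams: 2 × 5 = 10 buffered items at steady state.

10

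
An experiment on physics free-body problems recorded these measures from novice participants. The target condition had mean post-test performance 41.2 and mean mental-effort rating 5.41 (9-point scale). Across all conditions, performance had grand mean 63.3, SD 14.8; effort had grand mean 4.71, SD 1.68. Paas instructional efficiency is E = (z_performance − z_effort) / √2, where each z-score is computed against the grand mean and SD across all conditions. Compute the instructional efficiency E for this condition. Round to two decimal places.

-1.35

z_performance = (41.2 − 63.3) / 14.8 = -22.1000 / 14.8 = -1.4932.
z_effort = (5.41 − 4.71) / 1.68 = 0.7000 / 1.68 = 0.4167.
z_P − z_E = -1.4932 − 0.4167 = -1.9099.
E = -1.9099 / √2 = -1.9099 / 1.41421 = -1.3505 ≈ -1.35.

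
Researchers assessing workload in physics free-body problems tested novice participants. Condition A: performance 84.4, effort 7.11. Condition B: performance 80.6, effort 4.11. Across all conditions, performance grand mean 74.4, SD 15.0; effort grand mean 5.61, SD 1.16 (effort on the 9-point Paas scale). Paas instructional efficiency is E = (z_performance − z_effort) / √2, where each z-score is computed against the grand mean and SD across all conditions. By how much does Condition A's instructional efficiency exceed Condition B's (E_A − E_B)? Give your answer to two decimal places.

-1.65

Condition A: z_P = (84.4 − 74.4)/15.0 = 0.6667; z_E = (7.11 − 5.61)/1.16 = 1.2931; E_A = (0.6667 − 1.2931)/√2 = -0.4429.
Condition B: z_P = (80.6 − 74.4)/15.0 = 0.4133; z_E = (4.11 − 5.61)/1.16 = -1.2931; E_B = (0.4133 − (-1.2931))/√2 = 1.2066.
E_A − E_B = -0.4429 − 1.2066 = -1.6495 ≈ -1.65.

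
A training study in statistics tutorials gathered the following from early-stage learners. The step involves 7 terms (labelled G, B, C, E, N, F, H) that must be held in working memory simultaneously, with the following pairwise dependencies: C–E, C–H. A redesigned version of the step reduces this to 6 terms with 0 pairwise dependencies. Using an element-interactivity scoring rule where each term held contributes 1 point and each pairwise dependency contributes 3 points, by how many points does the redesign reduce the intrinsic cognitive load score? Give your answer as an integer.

7

Original: 7 × 1 + 2 × 3 = 7 + 6 = 13.
Redesigned: 6 × 1 + 0 × 3 = 6 + 0 = 6.
Reduction = 13 − 6 = 7.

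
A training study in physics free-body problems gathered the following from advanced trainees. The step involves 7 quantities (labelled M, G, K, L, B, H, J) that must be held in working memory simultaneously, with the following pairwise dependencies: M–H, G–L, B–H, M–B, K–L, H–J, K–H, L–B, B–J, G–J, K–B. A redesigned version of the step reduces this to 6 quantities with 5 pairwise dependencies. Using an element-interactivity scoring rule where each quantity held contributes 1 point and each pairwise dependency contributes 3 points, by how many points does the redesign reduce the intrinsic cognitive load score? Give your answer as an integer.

19

Original: 7 × 1 + 11 × 3 = 7 + 33 = 40.
Redesigned: 6 × 1 + 5 × 3 = 6 + 15 = 21.
Reduction = 40 − 21 = 19.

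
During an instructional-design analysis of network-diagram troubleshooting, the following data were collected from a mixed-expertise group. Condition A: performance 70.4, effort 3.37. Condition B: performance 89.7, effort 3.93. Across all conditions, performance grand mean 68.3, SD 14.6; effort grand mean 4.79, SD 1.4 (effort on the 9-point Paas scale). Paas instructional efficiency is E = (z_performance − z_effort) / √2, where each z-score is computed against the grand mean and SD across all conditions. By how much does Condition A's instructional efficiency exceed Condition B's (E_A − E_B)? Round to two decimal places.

Condition A: z_P = (70.4 − 68.3)/14.6 = 0.1438; z_E = (3.37 − 4.79)/1.4 = -1.0143; E_A = (0.1438 − (-1.0143))/√2 = 0.8189.
Condition B: z_P = (89.7 − 68.3)/14.6 = 1.4658; z_E = (3.93 − 4.79)/1.4 = -0.6143; E_B = (1.4658 − (-0.6143))/√2 = 1.4709.
E_A − E_B = 0.8189 − 1.4709 = -0.6520 ≈ -0.65.

-0.65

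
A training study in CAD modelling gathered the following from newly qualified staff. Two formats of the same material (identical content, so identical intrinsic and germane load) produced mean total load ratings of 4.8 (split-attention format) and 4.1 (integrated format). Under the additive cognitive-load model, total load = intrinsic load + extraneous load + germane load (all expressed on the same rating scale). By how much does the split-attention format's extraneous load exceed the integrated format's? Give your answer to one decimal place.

0.7

Intrinsic and germane load are equal across formats, so the difference in total load equals the difference in extraneous load.
Extraneous-load difference = 4.8 − 4.1 = 0.7.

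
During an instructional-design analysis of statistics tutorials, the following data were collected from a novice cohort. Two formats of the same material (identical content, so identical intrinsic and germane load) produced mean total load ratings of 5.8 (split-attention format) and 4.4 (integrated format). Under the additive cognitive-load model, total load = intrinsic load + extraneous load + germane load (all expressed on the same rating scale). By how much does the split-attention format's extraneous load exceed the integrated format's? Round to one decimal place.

1.4

Intrinsic and germane load are equal across formats, so the difference in total load equals the difference in extraneous load.
Extraneous-load difference = 5.8 − 4.4 = 1.4.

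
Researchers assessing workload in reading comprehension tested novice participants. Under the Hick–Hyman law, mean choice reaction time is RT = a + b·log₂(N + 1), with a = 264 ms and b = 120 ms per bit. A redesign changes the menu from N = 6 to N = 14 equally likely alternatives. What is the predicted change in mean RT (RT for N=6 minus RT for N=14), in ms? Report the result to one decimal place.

RT(6) = 264 + 120·log₂(7) = 264 + 120·2.8074 = 600.8880 ms.
RT(14) = 264 + 120·log₂(15) = 264 + 120·3.9069 = 732.8280 ms.
Difference = 600.8880 − 732.8280 = -131.9400 ≈ -131.9 ms.

-131.9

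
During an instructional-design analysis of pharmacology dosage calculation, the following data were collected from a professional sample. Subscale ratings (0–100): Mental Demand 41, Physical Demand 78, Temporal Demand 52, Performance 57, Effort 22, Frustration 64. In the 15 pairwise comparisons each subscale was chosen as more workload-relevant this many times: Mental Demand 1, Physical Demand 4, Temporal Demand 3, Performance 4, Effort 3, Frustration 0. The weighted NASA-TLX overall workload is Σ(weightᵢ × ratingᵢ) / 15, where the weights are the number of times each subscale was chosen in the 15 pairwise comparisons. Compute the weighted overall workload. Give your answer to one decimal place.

The tallies are the weights (they sum to 15).
Weighted sum = 1·41 + 4·78 + 3·52 + 4·57 + 3·22 + 0·64
            = 41 + 312 + 156 + 228 + 66 + 0 = 803.
Overall workload = 803 / 15 = 53.5333 ≈ 53.5.

53.5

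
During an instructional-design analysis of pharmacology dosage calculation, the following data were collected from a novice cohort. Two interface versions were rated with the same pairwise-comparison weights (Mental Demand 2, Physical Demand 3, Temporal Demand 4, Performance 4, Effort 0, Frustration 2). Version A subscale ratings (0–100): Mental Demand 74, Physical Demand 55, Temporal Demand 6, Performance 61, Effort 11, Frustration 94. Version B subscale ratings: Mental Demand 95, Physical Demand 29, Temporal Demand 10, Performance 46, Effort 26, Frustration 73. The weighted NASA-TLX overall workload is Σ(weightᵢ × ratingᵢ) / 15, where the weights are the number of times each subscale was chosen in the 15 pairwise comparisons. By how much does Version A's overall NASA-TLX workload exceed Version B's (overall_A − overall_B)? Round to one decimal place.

8.1

Version A weighted sum = 2·74 + 3·55 + 4·6 + 4·61 + 0·11 + 2·94 = 148 + 165 + 24 + 244 + 0 + 188 = 769; overall_A = 769/15 = 51.2667.
Version B weighted sum = 2·95 + 3·29 + 4·10 + 4·46 + 0·26 + 2·73 = 190 + 87 + 40 + 184 + 0 + 146 = 647; overall_B = 647/15 = 43.1333.
Difference = 51.2667 − 43.1333 = 8.1334 ≈ 8.1.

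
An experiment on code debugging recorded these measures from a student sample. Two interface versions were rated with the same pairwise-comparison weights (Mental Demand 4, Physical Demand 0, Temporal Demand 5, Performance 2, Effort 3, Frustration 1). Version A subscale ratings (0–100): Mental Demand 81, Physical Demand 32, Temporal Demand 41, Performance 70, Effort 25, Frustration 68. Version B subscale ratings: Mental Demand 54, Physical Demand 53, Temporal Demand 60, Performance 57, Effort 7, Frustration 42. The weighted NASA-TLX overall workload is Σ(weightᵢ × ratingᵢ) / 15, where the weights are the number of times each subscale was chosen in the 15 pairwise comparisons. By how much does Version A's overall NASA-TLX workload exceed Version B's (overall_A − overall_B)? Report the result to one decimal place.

Version A weighted sum = 4·81 + 0·32 + 5·41 + 2·70 + 3·25 + 1·68 = 324 + 0 + 205 + 140 + 75 + 68 = 812; overall_A = 812/15 = 54.1333.
Version B weighted sum = 4·54 + 0·53 + 5·60 + 2·57 + 3·7 + 1·42 = 216 + 0 + 300 + 114 + 21 + 42 = 693; overall_B = 693/15 = 46.2000.
Difference = 54.1333 − 46.2000 = 7.9333 ≈ 7.9.

7.9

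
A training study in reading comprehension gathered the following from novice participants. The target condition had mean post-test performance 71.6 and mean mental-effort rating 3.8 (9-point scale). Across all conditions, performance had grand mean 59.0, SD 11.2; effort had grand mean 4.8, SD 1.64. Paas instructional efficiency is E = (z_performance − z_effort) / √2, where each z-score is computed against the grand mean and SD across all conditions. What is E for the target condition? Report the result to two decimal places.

1.23

z_performance = (71.6 − 59.0) / 11.2 = 12.6000 / 11.2 = 1.1250.
z_effort = (3.8 − 4.8) / 1.64 = -1.0000 / 1.64 = -0.6098.
z_P − z_E = 1.1250 − (-0.6098) = 1.7348.
E = 1.7348 / √2 = 1.7348 / 1.41421 = 1.2267 ≈ 1.23.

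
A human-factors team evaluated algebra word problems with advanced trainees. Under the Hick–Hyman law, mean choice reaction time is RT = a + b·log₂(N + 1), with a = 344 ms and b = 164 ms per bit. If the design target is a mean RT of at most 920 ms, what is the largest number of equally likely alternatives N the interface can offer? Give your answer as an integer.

10

Set 344 + 164·log₂(N + 1) ≤ 920.
log₂(N + 1) ≤ (920 − 344) / 164 = 3.5122.
N + 1 ≤ 2^3.5122 = 11.4098.
N ≤ 10.4098, so the largest integer N is 10.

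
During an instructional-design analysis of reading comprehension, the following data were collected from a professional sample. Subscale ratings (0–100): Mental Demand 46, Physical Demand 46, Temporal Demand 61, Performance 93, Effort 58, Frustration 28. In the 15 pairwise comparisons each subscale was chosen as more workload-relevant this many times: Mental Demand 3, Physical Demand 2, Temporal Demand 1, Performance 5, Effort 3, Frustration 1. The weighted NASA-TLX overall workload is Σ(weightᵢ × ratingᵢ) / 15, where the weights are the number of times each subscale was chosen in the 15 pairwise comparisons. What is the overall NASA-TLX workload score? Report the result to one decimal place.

The tallies are the weights (they sum to 15).
Weighted sum = 3·46 + 2·46 + 1·61 + 5·93 + 3·58 + 1·28
            = 138 + 92 + 61 + 465 + 174 + 28 = 958.
Overall workload = 958 / 15 = 63.8667 ≈ 63.9.

63.9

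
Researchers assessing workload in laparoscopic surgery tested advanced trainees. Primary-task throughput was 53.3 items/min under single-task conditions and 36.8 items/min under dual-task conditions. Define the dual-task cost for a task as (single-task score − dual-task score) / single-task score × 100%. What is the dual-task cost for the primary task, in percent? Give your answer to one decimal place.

31.0

Cost = (53.3 − 36.8) / 53.3 × 100%
     = 16.5000 / 53.3 × 100% = 30.9568%.
≈ 31.0%.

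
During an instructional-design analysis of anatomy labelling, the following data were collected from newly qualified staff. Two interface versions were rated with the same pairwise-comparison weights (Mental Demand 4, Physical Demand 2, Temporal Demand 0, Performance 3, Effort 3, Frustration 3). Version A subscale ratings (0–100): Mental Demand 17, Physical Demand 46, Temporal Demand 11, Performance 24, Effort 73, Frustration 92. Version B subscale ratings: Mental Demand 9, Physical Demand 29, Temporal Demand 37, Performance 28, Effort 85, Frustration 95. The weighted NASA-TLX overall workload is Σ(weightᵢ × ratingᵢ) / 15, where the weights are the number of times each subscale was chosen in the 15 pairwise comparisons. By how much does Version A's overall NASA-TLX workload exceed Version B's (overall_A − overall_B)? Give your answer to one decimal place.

0.6

Version A weighted sum = 4·17 + 2·46 + 0·11 + 3·24 + 3·73 + 3·92 = 68 + 92 + 0 + 72 + 219 + 276 = 727; overall_A = 727/15 = 48.4667.
Version B weighted sum = 4·9 + 2·29 + 0·37 + 3·28 + 3·85 + 3·95 = 36 + 58 + 0 + 84 + 255 + 285 = 718; overall_B = 718/15 = 47.8667.
Difference = 48.4667 − 47.8667 = 0.6000 ≈ 0.6.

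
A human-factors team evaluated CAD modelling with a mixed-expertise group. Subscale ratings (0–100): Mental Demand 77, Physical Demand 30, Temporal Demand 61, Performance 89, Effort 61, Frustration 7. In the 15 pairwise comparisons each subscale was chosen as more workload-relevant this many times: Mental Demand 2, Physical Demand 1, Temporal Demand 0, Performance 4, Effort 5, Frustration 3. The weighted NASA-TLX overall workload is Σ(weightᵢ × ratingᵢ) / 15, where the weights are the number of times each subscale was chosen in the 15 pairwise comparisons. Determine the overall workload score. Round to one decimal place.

57.7

The tallies are the weights (they sum to 15).
Weighted sum = 2·77 + 1·30 + 0·61 + 4·89 + 5·61 + 3·7
            = 154 + 30 + 0 + 356 + 305 + 21 = 866.
Overall workload = 866 / 15 = 57.7333 ≈ 57.7.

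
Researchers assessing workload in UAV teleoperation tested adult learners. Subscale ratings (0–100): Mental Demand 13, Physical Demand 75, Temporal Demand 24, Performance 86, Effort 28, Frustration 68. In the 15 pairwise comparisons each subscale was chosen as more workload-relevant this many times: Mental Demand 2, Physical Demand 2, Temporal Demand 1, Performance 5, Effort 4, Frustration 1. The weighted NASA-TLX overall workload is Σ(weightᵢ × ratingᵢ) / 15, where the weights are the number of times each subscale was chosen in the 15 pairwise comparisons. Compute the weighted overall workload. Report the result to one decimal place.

54.0

The tallies are the weights (they sum to 15).
Weighted sum = 2·13 + 2·75 + 1·24 + 5·86 + 4·28 + 1·68
            = 26 + 150 + 24 + 430 + 112 + 68 = 810.
Overall workload = 810 / 15 = 54.0000 ≈ 54.0.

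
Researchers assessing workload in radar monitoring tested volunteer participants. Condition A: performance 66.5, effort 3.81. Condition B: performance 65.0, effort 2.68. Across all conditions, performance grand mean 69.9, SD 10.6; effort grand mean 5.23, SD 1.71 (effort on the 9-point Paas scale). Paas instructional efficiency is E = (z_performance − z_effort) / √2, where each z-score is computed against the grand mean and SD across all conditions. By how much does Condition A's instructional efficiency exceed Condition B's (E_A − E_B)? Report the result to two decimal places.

Condition A: z_P = (66.5 − 69.9)/10.6 = -0.3208; z_E = (3.81 − 5.23)/1.71 = -0.8304; E_A = (-0.3208 − (-0.8304))/√2 = 0.3603.
Condition B: z_P = (65.0 − 69.9)/10.6 = -0.4623; z_E = (2.68 − 5.23)/1.71 = -1.4912; E_B = (-0.4623 − (-1.4912))/√2 = 0.7275.
E_A − E_B = 0.3603 − 0.7275 = -0.3672 ≈ -0.37.

-0.37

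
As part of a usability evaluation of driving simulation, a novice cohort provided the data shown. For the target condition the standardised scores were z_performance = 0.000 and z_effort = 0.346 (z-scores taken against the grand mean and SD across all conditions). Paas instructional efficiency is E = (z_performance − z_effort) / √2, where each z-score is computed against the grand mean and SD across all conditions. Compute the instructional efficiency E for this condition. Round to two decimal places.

z_P − z_E = 0.000 − 0.346 = -0.3460.
E = -0.3460 / √2 = -0.3460 / 1.41421 = -0.2447 ≈ -0.24.

-0.24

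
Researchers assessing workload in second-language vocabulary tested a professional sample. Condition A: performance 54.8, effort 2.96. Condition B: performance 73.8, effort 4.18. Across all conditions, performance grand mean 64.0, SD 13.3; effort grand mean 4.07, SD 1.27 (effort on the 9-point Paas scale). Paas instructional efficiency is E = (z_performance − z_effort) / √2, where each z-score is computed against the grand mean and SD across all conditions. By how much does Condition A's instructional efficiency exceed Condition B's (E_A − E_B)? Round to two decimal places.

-0.33

Condition A: z_P = (54.8 − 64.0)/13.3 = -0.6917; z_E = (2.96 − 4.07)/1.27 = -0.8740; E_A = (-0.6917 − (-0.8740))/√2 = 0.1289.
Condition B: z_P = (73.8 − 64.0)/13.3 = 0.7368; z_E = (4.18 − 4.07)/1.27 = 0.0866; E_B = (0.7368 − 0.0866)/√2 = 0.4598.
E_A − E_B = 0.1289 − 0.4598 = -0.3309 ≈ -0.33.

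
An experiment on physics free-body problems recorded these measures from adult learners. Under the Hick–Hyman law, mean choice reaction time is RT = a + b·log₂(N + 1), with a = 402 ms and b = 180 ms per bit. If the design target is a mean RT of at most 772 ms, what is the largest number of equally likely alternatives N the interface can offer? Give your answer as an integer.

3

Set 402 + 180·log₂(N + 1) ≤ 772.
log₂(N + 1) ≤ (772 − 402) / 180 = 2.0556.
N + 1 ≤ 2^2.0556 = 4.1572.
N ≤ 3.1572, so the largest integer N is 3.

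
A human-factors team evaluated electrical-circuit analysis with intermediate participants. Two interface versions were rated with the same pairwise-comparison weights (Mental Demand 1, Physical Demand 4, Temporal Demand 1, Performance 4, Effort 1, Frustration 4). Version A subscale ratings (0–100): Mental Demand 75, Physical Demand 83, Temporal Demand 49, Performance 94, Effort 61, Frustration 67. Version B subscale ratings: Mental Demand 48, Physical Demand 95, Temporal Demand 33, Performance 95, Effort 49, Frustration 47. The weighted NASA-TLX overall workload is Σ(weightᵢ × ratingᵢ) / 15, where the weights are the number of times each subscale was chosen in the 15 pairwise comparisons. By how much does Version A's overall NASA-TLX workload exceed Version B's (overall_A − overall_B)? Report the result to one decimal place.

Version A weighted sum = 1·75 + 4·83 + 1·49 + 4·94 + 1·61 + 4·67 = 75 + 332 + 49 + 376 + 61 + 268 = 1161; overall_A = 1161/15 = 77.4000.
Version B weighted sum = 1·48 + 4·95 + 1·33 + 4·95 + 1·49 + 4·47 = 48 + 380 + 33 + 380 + 49 + 188 = 1078; overall_B = 1078/15 = 71.8667.
Difference = 77.4000 − 71.8667 = 5.5333 ≈ 5.5.

5.5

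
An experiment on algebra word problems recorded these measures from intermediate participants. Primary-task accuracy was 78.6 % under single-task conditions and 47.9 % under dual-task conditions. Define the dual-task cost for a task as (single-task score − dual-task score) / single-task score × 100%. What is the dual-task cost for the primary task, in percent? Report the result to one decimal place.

Cost = (78.6 − 47.9) / 78.6 × 100%
     = 30.7000 / 78.6 × 100% = 39.0585%.
≈ 39.1%.

39.1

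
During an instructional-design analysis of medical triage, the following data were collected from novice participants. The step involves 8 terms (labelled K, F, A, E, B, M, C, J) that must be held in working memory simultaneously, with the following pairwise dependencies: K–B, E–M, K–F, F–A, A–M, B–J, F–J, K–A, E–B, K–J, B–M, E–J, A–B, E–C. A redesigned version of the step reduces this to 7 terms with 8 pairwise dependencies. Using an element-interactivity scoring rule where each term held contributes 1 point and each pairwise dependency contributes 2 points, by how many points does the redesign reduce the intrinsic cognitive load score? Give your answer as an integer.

13

Original: 8 × 1 + 14 × 2 = 8 + 28 = 36.
Redesigned: 7 × 1 + 8 × 2 = 7 + 16 = 23.
Reduction = 36 − 23 = 13.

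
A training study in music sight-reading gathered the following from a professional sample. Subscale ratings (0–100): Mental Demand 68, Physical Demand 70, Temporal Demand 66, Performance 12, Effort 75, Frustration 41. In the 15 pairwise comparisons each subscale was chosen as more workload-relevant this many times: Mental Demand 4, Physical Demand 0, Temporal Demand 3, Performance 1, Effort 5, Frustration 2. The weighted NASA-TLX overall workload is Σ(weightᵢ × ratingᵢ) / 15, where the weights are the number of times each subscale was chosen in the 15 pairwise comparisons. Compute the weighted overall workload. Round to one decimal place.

62.6

The tallies are the weights (they sum to 15).
Weighted sum = 4·68 + 0·70 + 3·66 + 1·12 + 5·75 + 2·41
            = 272 + 0 + 198 + 12 + 375 + 82 = 939.
Overall workload = 939 / 15 = 62.6000 ≈ 62.6.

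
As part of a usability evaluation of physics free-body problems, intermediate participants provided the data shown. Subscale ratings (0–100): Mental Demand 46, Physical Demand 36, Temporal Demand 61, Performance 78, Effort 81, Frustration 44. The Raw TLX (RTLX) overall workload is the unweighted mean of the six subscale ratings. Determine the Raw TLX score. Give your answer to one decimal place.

57.7

Sum of ratings = 46 + 36 + 61 + 78 + 81 + 44 = 346.
RTLX = 346 / 6 = 57.6667 ≈ 57.7.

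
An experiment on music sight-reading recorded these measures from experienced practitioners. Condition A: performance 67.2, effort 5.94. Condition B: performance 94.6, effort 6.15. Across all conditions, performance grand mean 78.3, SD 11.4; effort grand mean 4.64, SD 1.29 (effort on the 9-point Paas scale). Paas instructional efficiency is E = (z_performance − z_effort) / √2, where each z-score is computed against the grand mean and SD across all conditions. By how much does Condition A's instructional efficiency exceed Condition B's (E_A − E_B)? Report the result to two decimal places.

Condition A: z_P = (67.2 − 78.3)/11.4 = -0.9737; z_E = (5.94 − 4.64)/1.29 = 1.0078; E_A = (-0.9737 − 1.0078)/√2 = -1.4011.
Condition B: z_P = (94.6 − 78.3)/11.4 = 1.4298; z_E = (6.15 − 4.64)/1.29 = 1.1705; E_B = (1.4298 − 1.1705)/√2 = 0.1834.
E_A − E_B = -1.4011 − 0.1834 = -1.5845 ≈ -1.58.

-1.58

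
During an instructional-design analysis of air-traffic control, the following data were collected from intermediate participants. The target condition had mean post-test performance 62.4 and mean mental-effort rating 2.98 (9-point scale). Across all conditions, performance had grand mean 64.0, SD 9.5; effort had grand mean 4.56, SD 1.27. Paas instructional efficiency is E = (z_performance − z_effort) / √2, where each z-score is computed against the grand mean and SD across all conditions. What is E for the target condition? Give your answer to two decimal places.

z_performance = (62.4 − 64.0) / 9.5 = -1.6000 / 9.5 = -0.1684.
z_effort = (2.98 − 4.56) / 1.27 = -1.5800 / 1.27 = -1.2441.
z_P − z_E = -0.1684 − (-1.2441) = 1.0757.
E = 1.0757 / √2 = 1.0757 / 1.41421 = 0.7606 ≈ 0.76.

0.76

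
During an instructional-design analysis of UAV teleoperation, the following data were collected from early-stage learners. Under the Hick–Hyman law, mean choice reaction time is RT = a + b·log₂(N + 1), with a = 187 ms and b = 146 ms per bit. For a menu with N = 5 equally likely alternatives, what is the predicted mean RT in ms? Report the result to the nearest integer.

log₂(5 + 1) = log₂(6) = 2.5850.
RT = 187 + 146 × 2.5850 = 187 + 377.4100 = 564.4100 ms.
≈ 564 ms.

564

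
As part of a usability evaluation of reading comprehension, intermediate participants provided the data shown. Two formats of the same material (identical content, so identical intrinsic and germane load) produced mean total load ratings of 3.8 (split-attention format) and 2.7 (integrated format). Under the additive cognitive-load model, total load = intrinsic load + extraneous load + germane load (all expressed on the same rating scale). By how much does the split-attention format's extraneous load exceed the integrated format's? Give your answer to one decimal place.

1.1

Intrinsic and germane load are equal across formats, so the difference in total load equals the difference in extraneous load.
Extraneous-load difference = 3.8 − 2.7 = 1.1.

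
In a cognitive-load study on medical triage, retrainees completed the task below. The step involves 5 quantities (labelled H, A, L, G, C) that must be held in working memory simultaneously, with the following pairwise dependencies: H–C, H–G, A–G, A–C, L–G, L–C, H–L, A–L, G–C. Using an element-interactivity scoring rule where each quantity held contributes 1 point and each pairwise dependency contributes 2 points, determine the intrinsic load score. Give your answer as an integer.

23

Count of quantities held simultaneously: 5.
Count of pairwise dependencies listed: 9.
Element contribution: 5 × 1 = 5.
Interaction contribution: 9 × 2 = 18.
Intrinsic load = 5 + 18 = 23.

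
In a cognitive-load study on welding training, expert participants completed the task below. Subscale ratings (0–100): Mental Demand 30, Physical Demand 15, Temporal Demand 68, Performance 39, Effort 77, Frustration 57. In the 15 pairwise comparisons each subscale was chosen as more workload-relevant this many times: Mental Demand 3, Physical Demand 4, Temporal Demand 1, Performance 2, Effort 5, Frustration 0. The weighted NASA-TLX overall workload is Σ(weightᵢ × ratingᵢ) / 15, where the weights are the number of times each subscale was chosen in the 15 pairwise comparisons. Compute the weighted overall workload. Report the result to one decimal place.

The tallies are the weights (they sum to 15).
Weighted sum = 3·30 + 4·15 + 1·68 + 2·39 + 5·77 + 0·57
            = 90 + 60 + 68 + 78 + 385 + 0 = 681.
Overall workload = 681 / 15 = 45.4000 ≈ 45.4.

45.4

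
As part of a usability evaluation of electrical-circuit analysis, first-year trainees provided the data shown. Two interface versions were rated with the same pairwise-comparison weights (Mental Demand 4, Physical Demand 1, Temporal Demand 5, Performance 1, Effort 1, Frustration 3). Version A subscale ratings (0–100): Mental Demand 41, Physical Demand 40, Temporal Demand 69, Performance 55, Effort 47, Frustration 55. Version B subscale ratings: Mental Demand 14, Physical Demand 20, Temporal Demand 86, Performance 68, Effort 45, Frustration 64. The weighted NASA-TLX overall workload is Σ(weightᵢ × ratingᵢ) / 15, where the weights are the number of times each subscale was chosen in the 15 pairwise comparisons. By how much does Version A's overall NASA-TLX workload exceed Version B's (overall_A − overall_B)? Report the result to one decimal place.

Version A weighted sum = 4·41 + 1·40 + 5·69 + 1·55 + 1·47 + 3·55 = 164 + 40 + 345 + 55 + 47 + 165 = 816; overall_A = 816/15 = 54.4000.
Version B weighted sum = 4·14 + 1·20 + 5·86 + 1·68 + 1·45 + 3·64 = 56 + 20 + 430 + 68 + 45 + 192 = 811; overall_B = 811/15 = 54.0667.
Difference = 54.4000 − 54.0667 = 0.3333 ≈ 0.3.

0.3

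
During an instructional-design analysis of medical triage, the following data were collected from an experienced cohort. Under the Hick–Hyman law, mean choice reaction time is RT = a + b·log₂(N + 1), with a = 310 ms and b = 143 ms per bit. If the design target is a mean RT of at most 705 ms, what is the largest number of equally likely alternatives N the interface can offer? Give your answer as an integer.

5

Set 310 + 143·log₂(N + 1) ≤ 705.
log₂(N + 1) ≤ (705 − 310) / 143 = 2.7622.
N + 1 ≤ 2^2.7622 = 6.7843.
N ≤ 5.7843, so the largest integer N is 5.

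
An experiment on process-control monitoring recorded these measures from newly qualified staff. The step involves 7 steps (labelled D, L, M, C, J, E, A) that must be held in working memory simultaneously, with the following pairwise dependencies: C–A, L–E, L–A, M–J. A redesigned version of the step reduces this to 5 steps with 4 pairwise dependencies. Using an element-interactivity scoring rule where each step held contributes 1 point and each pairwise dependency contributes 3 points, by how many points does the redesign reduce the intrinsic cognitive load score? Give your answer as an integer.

2

Original: 7 × 1 + 4 × 3 = 7 + 12 = 19.
Redesigned: 5 × 1 + 4 × 3 = 5 + 12 = 17.
Reduction = 19 − 17 = 2.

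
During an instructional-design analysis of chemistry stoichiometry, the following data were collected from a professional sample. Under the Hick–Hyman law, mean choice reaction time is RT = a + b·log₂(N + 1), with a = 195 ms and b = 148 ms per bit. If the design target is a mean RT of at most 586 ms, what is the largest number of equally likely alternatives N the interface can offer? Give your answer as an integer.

Set 195 + 148·log₂(N + 1) ≤ 586.
log₂(N + 1) ≤ (586 − 195) / 148 = 2.6419.
N + 1 ≤ 2^2.6419 = 6.2415.
N ≤ 5.2415, so the largest integer N is 5.

5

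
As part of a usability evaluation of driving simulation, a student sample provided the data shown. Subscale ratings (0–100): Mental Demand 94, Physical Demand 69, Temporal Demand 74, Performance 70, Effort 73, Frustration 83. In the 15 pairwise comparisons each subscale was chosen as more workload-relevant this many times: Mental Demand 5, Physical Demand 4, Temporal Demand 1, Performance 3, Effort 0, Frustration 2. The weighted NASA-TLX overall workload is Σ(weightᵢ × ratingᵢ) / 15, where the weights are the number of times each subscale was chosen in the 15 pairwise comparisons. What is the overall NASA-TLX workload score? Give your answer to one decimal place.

The tallies are the weights (they sum to 15).
Weighted sum = 5·94 + 4·69 + 1·74 + 3·70 + 0·73 + 2·83
            = 470 + 276 + 74 + 210 + 0 + 166 = 1196.
Overall workload = 1196 / 15 = 79.7333 ≈ 79.7.

79.7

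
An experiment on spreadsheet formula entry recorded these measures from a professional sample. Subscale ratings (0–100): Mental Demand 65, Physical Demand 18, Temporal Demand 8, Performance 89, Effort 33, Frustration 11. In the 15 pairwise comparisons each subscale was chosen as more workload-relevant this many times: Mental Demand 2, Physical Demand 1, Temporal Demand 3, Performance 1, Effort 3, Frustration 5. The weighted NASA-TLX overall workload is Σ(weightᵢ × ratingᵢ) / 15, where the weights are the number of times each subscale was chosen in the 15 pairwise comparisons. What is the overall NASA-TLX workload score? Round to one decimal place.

The tallies are the weights (they sum to 15).
Weighted sum = 2·65 + 1·18 + 3·8 + 1·89 + 3·33 + 5·11
            = 130 + 18 + 24 + 89 + 99 + 55 = 415.
Overall workload = 415 / 15 = 27.6667 ≈ 27.7.

27.7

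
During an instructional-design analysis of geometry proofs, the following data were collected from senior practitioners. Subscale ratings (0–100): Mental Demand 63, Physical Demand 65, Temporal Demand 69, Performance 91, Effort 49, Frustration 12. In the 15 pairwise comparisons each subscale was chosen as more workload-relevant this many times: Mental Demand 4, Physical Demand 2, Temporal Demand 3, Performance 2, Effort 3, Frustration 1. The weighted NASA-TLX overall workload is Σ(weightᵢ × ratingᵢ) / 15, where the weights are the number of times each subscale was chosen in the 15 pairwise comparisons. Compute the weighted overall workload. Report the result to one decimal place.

The tallies are the weights (they sum to 15).
Weighted sum = 4·63 + 2·65 + 3·69 + 2·91 + 3·49 + 1·12
            = 252 + 130 + 207 + 182 + 147 + 12 = 930.
Overall workload = 930 / 15 = 62.0000 ≈ 62.0.

62.0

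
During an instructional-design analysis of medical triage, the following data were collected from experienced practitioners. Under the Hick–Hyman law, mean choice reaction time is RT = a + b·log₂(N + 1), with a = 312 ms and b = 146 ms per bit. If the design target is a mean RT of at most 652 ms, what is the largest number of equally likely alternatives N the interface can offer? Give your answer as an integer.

Set 312 + 146·log₂(N + 1) ≤ 652.
log₂(N + 1) ≤ (652 − 312) / 146 = 2.3288.
N + 1 ≤ 2^2.3288 = 5.0239.
N ≤ 4.0239, so the largest integer N is 4.

4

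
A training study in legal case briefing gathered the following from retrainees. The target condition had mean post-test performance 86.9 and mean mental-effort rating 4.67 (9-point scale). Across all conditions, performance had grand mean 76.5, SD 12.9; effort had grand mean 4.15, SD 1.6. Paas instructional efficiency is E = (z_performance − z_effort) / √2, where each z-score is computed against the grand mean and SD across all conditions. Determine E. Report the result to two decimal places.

0.34

z_performance = (86.9 − 76.5) / 12.9 = 10.4000 / 12.9 = 0.8062.
z_effort = (4.67 − 4.15) / 1.6 = 0.5200 / 1.6 = 0.3250.
z_P − z_E = 0.8062 − 0.3250 = 0.4812.
E = 0.4812 / √2 = 0.4812 / 1.41421 = 0.3403 ≈ 0.34.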